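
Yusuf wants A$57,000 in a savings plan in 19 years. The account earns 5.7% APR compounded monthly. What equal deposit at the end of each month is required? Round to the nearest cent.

A$139.13

Periodic rate i = 0.057/12 = 0.00475; n = 19 × 12 = 228 periods.
FV-annuity factor = 409.676565; PMT = 57000 / 409.676565 = 139.1341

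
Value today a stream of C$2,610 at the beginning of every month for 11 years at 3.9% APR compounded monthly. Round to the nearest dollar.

C$280,691

i = 0.039/12 = 0.00325 per month; n = 11·12 = 132.
PV = PMT · [1 − (1+i)^(−n)] / i × (1+i) = 2610 · 107.544373 = 280,690.8134
(annuity-due: payments at period start, so ×(1+i).)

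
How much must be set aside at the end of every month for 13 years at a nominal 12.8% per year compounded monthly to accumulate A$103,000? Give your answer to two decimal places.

A$259.48

With 12 periods per year: i = 0.0106667, n = 156.
FV-annuity factor = 396.943456; PMT = 103000 / 396.943456 = 259.4828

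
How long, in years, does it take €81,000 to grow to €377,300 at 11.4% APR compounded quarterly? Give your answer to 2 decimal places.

13.69 years

Periodic rate i = 0.114/4 = 0.0285.
(1+i)^n = 377300/81000 = 4.65802, so n = ln 4.65802 / ln 1.0285 = 54.7514 quarters
= 54.7514/4 years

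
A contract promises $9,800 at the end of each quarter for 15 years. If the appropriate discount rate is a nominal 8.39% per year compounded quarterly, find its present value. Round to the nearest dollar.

With 4 periods per year: i = 0.020975, n = 60.
Annuity factor a(60|0.020975) = 33.954622; PV = 9800 × 33.954622 = 332,755.2912

$332,755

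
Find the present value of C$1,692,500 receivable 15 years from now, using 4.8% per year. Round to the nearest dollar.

Discount factor = (1+0.048)^(−15) = 0.494972; PV = 1,692,500 × 0.494972 = 837,740.3573

C$837,740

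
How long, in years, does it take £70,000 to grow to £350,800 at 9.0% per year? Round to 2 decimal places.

18.70 years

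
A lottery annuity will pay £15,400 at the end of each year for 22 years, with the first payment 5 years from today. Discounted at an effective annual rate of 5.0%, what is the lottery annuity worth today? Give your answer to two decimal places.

£166,770.22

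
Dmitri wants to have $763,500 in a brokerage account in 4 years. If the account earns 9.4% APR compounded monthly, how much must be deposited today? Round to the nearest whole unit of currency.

i = 0.094/12 = 0.00783333 per month; n = 4·12 = 48.
Discount factor = (1+0.00783333)^(−48) = 0.687609; PV = 763,500 × 0.687609 = 524,989.4387

$524,989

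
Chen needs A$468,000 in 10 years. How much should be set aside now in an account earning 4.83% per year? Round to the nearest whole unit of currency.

Discount factor = (1+0.0483)^(−10) = 0.623942; PV = 468,000 × 0.623942 = 292,004.8031

A$292,005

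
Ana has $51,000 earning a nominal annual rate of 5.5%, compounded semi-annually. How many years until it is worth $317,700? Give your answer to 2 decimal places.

33.71 years

Periodic rate i = 0.055/2 = 0.0275.
n = ln(317700/51000) / ln(1+0.0275) = ln(6.22941) / 0.027129 = 67.4298 half-years
= 67.4298/2 years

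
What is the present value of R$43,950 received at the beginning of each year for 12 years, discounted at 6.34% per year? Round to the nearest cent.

R$384,629.28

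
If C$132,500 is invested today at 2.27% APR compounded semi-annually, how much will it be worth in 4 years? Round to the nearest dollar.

Periodic rate i = 0.0227/2 = 0.01135; n = 4 × 2 = 8 periods.
132,500 × (1+0.01135)^8 = 132,500 × 1.094490 = 145,019.9358

C$145,020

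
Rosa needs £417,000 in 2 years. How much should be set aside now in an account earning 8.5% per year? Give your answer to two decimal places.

£354,222.85

PV = FV·(1+i)^(−n) = 417,000 × 0.849455 = 354,222.8546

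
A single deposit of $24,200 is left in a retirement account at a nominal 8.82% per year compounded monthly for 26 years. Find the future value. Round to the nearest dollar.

Periodic rate i = 0.0882/12 = 0.00735; n = 26 × 12 = 312 periods.
24,200 × (1+0.00735)^312 = 24,200 × 9.823854 = 237,737.2784

$237,737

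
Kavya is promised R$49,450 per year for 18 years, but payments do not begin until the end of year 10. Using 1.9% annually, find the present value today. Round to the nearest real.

Value one period before first payment (t=9): 49450 × [1 − (1+0.019)^(−18)] / 0.019 = 49450 × 15.124686 = 747,915.7311
PV₀ = 747,915.7311 / (1+0.019)^9 = 747,915.7311 / 1.184589 = 631,371.5551

R$631,372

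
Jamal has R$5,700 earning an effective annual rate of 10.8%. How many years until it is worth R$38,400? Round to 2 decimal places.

n = ln(38400/5700) / ln(1+0.108) = ln(6.73684) / 0.102557 = 18.6004 years

18.60 years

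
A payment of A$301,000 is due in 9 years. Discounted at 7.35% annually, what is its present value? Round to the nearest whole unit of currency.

A$158,982

PV = 301,000 / (1 + 0.0735)^9 = 301,000 / 1.893296 = 158,982.0368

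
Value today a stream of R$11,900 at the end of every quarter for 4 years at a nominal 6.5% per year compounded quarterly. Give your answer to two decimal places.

i = 0.065/4 = 0.01625 per quarter; n = 4·4 = 16.
PV = 11900 × [1 − (1+0.01625)^(−16)] / 0.01625 = 11900 × 13.989866 = 166,479.4008

R$166,479.40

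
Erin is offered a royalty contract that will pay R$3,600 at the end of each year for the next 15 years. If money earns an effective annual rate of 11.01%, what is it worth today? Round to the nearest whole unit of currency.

R$25,873

Annuity factor a(15|0.1101) = 7.186902; PV = 3600 × 7.186902 = 25,872.8465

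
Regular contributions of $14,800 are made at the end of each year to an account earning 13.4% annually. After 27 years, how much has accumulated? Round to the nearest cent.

Accumulation factor s(27|0.134) = 215.097601; FV = 14800 × 215.097601 = 3,183,444.5014

$3,183,444.50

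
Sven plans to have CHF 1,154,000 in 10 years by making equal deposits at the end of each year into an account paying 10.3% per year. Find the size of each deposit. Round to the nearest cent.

FV-annuity factor = 16.168499; PMT = 1.154e+06 / 16.168499 = 71,373.3542

CHF 71,373.35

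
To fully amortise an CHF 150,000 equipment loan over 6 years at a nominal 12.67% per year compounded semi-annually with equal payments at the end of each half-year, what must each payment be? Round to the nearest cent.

Periodic rate i = 0.1267/2 = 0.06335; n = 6 × 2 = 12 periods.
PMT = 150000 / ( [1 − (1+0.06335)^(−12)] / 0.06335 ) = 150000 / 8.231988 = 18,221.6010

CHF 18,221.60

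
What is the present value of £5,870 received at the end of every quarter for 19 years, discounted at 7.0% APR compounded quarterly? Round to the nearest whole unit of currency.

With 4 periods per year: i = 0.0175, n = 76.
PV = 5870 × [1 − (1+0.0175)^(−76)] / 0.0175 = 5870 × 41.855015 = 245,688.9378

£245,689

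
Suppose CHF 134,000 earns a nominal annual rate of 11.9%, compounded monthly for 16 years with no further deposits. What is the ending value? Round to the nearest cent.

CHF 891,103.95

With 12 periods per year: i = 0.00991667, n = 192.
FV = PV·(1+i)^n = 134,000 × 6.650029 = 891,103.9488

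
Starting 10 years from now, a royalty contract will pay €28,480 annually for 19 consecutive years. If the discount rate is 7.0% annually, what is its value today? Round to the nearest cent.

€160,111.11

PV at t=9 (ordinary 19-year annuity): 28480 × a(19|0.07) = 28480 × 10.335595 = 294,357.7525
PV₀ = 294,357.7525 / (1+0.07)^9 = 294,357.7525 / 1.838459 = 160,111.1140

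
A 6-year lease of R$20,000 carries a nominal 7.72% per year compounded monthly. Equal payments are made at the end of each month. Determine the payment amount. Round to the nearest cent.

R$347.94

Periodic rate i = 0.0772/12 = 0.00643333; n = 6 × 12 = 72 periods.
Annuity-PV factor = 57.481704; PMT = 20000 / 57.481704 = 347.9368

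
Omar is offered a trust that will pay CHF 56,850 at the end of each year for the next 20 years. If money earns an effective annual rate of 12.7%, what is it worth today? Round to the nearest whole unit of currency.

PV = PMT · [1 − (1+i)^(−n)] / i = 56850 · 7.153376 = 406,669.4496

CHF 406,669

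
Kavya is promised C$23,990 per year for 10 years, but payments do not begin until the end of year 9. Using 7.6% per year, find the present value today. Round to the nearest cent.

PV at t=8 (ordinary 10-year annuity): 23990 × a(10|0.076) = 23990 × 6.832849 = 163,920.0391
Discount back 8 years: 163,920.0391 × (1+0.076)^(−8) = 163,920.0391 × 0.556547 = 91,229.2025

C$91,229.20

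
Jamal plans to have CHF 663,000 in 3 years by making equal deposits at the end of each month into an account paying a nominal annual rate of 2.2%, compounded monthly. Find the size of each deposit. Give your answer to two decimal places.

CHF 17,832.47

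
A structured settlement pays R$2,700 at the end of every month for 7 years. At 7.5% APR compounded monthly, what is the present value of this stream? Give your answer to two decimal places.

Periodic rate i = 0.075/12 = 0.00625; n = 7 × 12 = 84 periods.
Annuity factor a(84|0.00625) = 65.196376; PV = 2700 × 65.196376 = 176,030.2153

R$176,030.22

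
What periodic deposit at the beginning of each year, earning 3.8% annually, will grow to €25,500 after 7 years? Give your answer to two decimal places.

€3,129.29

FV-annuity factor × (1+i) = 8.148824; PMT = 25500 / 8.148824 = 3,129.2859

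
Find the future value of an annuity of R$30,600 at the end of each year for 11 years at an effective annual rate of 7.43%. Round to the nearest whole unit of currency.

FV = 30600 × [(1+0.0743)^11 − 1] / 0.0743 = 30600 × 16.147921 = 494,126.3928

R$494,126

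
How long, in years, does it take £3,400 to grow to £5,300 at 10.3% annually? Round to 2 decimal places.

(1+i)^n = 5300/3400 = 1.55882, so n = ln 1.55882 / ln 1.103 = 4.5284 years

4.53 years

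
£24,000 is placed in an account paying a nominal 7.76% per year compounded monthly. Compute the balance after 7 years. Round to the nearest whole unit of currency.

i = 0.0776/12 = 0.00646667 per month; n = 7·12 = 84.
24,000 × (1+0.00646667)^84 = 24,000 × 1.718499 = 41,243.9741

£41,244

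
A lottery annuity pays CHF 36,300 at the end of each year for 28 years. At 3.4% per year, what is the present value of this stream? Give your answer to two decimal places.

CHF 648,995.59

Annuity factor a(28|0.034) = 17.878666; PV = 36300 × 17.878666 = 648,995.5866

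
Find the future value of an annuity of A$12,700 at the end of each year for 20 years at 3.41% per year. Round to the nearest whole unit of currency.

FV = 12700 × [(1+0.0341)^20 − 1] / 0.0341 = 12700 × 28.019596 = 355,848.8684

A$355,849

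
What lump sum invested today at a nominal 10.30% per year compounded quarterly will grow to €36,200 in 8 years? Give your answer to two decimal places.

€16,046.48

With 4 periods per year: i = 0.02575, n = 32.
PV = FV·(1+i)^(−n) = 36,200 × 0.443273 = 16,046.4789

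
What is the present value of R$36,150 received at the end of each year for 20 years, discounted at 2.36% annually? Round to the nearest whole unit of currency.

Annuity factor a(20|0.0236) = 15.797320; PV = 36150 × 15.797320 = 571,073.1051

R$571,073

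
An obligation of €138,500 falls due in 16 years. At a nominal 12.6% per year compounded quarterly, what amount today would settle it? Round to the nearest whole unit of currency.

Periodic rate i = 0.126/4 = 0.0315; n = 16 × 4 = 64 periods.
PV = 138,500 / (1 + 0.0315)^64 = 138,500 / 7.278315 = 19,029.1288

€19,029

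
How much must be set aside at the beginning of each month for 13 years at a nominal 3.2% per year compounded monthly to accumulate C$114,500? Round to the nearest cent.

With 12 periods per year: i = 0.00266667, n = 156.
FV-annuity factor × (1+i) = 193.657590; PMT = 114500 / 193.657590 = 591.2497

C$591.25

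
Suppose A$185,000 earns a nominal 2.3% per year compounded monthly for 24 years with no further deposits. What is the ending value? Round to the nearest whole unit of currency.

Periodic rate i = 0.023/12 = 0.00191667; n = 24 × 12 = 288 periods.
FV = PV·(1+i)^n = 185,000 × 1.735806 = 321,124.0510

A$321,124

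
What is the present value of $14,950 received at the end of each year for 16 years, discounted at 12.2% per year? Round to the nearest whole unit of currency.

PV = 14950 × [1 − (1+0.122)^(−16)] / 0.122 = 14950 × 6.897287 = 103,114.4349

$103,114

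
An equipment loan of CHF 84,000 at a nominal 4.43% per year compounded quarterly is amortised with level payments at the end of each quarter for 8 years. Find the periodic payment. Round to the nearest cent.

With 4 periods per year: i = 0.011075, n = 32.
PMT = 84000 / ( [1 − (1+0.011075)^(−32)] / 0.011075 ) = 84000 / 26.820551 = 3,131.9267

CHF 3,131.93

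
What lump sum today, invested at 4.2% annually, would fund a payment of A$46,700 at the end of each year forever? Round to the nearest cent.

PV = PMT / i = 46700 / 0.042 = 1,111,904.7619

A$1,111,904.76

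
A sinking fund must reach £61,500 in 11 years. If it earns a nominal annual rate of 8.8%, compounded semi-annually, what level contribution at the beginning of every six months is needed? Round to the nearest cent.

Periodic rate i = 0.088/2 = 0.044; n = 11 × 2 = 22 periods.
FV-annuity factor × (1+i) = 37.459676; PMT = 61500 / 37.459676 = 1,641.7654

£1,641.77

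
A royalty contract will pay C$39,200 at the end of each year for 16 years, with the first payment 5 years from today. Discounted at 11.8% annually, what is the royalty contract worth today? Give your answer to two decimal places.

C$176,944.26

Value one period before first payment (t=4): 39200 × [1 − (1+0.118)^(−16)] / 0.118 = 39200 × 7.052087 = 276,441.7929
Discount back 4 years: 276,441.7929 × (1+0.118)^(−4) = 276,441.7929 × 0.640078 = 176,944.2632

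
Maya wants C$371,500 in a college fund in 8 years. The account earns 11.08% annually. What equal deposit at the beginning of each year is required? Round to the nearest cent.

C$28,118.61

FV-annuity factor × (1+i) = 13.211891; PMT = 371500 / 13.211891 = 28,118.6094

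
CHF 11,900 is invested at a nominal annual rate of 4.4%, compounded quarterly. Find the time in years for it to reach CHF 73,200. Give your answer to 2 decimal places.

41.51 years

Periodic rate i = 0.044/4 = 0.011.
(1+i)^n = 73200/11900 = 6.15126, so n = ln 6.15126 / ln 1.011 = 166.0573 quarters
= 166.0573/4 years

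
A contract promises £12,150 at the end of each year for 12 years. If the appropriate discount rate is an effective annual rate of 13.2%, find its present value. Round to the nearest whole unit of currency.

£71,256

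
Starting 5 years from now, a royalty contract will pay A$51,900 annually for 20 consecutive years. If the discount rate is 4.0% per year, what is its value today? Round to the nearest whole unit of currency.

A$602,926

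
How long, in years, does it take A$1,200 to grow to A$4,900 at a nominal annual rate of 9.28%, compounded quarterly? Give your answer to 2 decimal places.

15.34 years

Periodic rate i = 0.0928/4 = 0.0232.
(1+i)^n = 4900/1200 = 4.08333, so n = ln 4.08333 / ln 1.0232 = 61.3436 quarters
= 61.3436/4 years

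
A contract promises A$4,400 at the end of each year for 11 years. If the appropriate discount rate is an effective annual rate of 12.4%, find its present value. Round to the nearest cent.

PV = PMT · [1 − (1+i)^(−n)] / i = 4400 · 5.835317 = 25,675.3942

A$25,675.39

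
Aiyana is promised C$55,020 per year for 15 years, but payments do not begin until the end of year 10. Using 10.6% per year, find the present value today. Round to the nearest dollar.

Value one period before first payment (t=9): 55020 × [1 − (1+0.106)^(−15)] / 0.106 = 55020 × 7.352506 = 404,534.8959
Discount back 9 years: 404,534.8959 × (1+0.106)^(−9) = 404,534.8959 × 0.403835 = 163,365.3125

C$163,365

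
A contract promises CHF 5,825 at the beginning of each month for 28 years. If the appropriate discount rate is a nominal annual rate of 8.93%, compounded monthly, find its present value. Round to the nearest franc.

CHF 723,273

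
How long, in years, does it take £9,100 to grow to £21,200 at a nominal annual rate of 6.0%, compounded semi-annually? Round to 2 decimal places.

Periodic rate i = 0.06/2 = 0.03.
n = ln(21200/9100) / ln(1+0.03) = ln(2.32967) / 0.029559 = 28.6117 half-years
= 28.6117/2 years

14.31 years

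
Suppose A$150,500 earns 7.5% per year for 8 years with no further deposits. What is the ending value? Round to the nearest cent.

A$268,413.41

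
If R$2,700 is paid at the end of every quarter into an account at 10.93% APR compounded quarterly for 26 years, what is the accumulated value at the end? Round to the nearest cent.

Periodic rate i = 0.1093/4 = 0.027325; n = 26 × 4 = 104 periods.
Accumulation factor s(104|0.027325) = 567.431292; FV = 2700 × 567.431292 = 1,532,064.4894

R$1,532,064.49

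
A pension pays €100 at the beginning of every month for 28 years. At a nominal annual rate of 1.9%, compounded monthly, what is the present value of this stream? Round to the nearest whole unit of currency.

€26,083

Periodic rate i = 0.019/12 = 0.00158333; n = 28 × 12 = 336 periods.
PV = 100 × [1 − (1+0.00158333)^(−336)] / 0.00158333 × (1+i) = 100 × 260.827398 = 26,082.7398
Payments are at the start of each period, so multiply by (1+i).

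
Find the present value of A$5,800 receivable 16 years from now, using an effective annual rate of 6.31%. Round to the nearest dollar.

PV = 5,800 / (1 + 0.0631)^16 = 5,800 / 2.661864 = 2,178.9241

A$2,179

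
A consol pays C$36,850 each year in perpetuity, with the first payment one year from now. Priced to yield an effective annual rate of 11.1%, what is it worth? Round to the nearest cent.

PV = PMT / i = 36850 / 0.111 = 331,981.9820

C$331,981.98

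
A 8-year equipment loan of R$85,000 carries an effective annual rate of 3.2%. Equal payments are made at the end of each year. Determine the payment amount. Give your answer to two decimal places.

R$12,211.16

Annuity-PV factor = 6.960843; PMT = 85000 / 6.960843 = 12,211.1648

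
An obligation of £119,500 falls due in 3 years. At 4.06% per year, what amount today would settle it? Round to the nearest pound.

£106,051

PV = 119,500 / (1 + 0.0406)^3 = 119,500 / 1.126812 = 106,051.4084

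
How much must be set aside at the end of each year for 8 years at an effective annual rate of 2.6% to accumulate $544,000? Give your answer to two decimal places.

$62,050.08

PMT = 544000 / ( [(1+0.026)^8 − 1] / 0.026 ) = 544000 / 8.767112 = 62,050.0781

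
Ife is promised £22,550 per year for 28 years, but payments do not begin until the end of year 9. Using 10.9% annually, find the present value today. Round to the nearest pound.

£85,430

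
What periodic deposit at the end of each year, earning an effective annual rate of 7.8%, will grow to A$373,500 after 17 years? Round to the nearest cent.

PMT = 373500 / ( [(1+0.078)^17 − 1] / 0.078 ) = 373500 / 33.144177 = 11,268.9479

A$11,268.95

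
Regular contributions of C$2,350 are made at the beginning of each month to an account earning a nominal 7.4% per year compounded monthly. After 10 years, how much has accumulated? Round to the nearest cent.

Periodic rate i = 0.074/12 = 0.00616667; n = 10 × 12 = 120 periods.
FV = 2350 × [(1+0.00616667)^120 − 1] / 0.00616667 × (1+i) = 2350 × 178.039005 = 418,391.6619
(Beginning-of-period payments → annuity-due factor ×(1+i).)

C$418,391.66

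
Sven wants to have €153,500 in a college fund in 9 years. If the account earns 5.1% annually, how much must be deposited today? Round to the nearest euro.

PV = 153,500 / (1 + 0.051)^9 = 153,500 / 1.564676 = 98,103.3721

€98,103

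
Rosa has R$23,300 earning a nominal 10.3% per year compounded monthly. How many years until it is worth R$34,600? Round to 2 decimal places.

Periodic rate i = 0.103/12 = 0.00858333.
n = ln(34600/23300) / ln(1+0.00858333) = ln(1.48498) / 0.008547 = 46.2635 months
= 46.2635/12 years

3.86 years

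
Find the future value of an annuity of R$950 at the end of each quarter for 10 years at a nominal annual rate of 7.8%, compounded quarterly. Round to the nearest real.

R$56,764

Periodic rate i = 0.078/4 = 0.0195; n = 10 × 4 = 40 periods.
FV = PMT · [(1+i)^n − 1] / i = 950 · 59.751593 = 56,764.0131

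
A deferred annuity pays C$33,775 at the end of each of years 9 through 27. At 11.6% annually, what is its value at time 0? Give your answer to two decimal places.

C$105,972.22

Value one period before first payment (t=8): 33775 × [1 − (1+0.116)^(−19)] / 0.116 = 33775 × 7.549362 = 254,979.7018
PV₀ = 254,979.7018 / (1+0.116)^8 = 254,979.7018 / 2.406099 = 105,972.2248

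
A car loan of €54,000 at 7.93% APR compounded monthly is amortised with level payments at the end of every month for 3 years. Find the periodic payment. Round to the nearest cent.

i = 0.0793/12 = 0.00660833 per month; n = 3·12 = 36.
Annuity-PV factor = 31.944715; PMT = 54000 / 31.944715 = 1,690.4205

€1,690.42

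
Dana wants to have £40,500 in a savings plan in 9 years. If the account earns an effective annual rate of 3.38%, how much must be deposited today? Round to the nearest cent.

PV = 40,500 / (1 + 0.0338)^9 = 40,500 / 1.348742 = 30,027.9907

£30,027.99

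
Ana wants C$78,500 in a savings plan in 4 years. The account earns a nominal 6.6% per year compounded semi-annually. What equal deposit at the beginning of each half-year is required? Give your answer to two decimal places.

With 2 periods per year: i = 0.033, n = 8.
PMT = 78500 / ( [(1+0.033)^8 − 1] / 0.033 × (1+i) ) = 78500 / 9.284157 = 8,455.2643

C$8,455.26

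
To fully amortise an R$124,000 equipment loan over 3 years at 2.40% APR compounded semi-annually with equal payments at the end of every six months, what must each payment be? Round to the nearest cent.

R$21,543.29

With 2 periods per year: i = 0.012, n = 6.
PMT = 124000 / ( [1 − (1+0.012)^(−6)] / 0.012 ) = 124000 / 5.755851 = 21,543.2942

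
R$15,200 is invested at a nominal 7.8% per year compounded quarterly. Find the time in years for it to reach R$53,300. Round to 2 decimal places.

Periodic rate i = 0.078/4 = 0.0195.
(1+i)^n = 53300/15200 = 3.50658, so n = ln 3.50658 / ln 1.0195 = 64.9659 quarters
= 64.9659/4 years

16.24 years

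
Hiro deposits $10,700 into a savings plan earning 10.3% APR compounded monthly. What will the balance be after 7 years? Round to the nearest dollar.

$21,937

With 12 periods per year: i = 0.00858333, n = 84.
FV = 10,700 × (1 + 0.00858333)^84 = 21,936.8318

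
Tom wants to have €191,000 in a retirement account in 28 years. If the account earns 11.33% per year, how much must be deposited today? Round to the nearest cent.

PV = FV·(1+i)^(−n) = 191,000 × 0.049529 = 9,460.0082

€9,460.01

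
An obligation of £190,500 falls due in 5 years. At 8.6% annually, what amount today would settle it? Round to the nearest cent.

£126,108.93

PV = FV·(1+i)^(−n) = 190,500 × 0.661989 = 126,108.9337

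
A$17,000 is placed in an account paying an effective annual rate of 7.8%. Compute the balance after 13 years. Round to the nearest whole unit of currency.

A$45,133

FV = PV·(1+i)^n = 17,000 × 2.654874 = 45,132.8556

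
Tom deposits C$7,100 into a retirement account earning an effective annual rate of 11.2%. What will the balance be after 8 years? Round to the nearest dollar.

C$16,600

7,100 × (1+0.112)^8 = 7,100 × 2.337967 = 16,599.5627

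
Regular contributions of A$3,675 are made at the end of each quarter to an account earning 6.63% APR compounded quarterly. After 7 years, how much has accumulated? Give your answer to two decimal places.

A$129,604.46

Periodic rate i = 0.0663/4 = 0.016575; n = 7 × 4 = 28 periods.
FV = 3675 × [(1+0.016575)^28 − 1] / 0.016575 = 3675 × 35.266519 = 129,604.4557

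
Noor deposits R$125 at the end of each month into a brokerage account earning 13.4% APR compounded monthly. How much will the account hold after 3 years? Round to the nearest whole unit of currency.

R$5,502

Periodic rate i = 0.134/12 = 0.0111667; n = 3 × 12 = 36 periods.
FV = 125 × [(1+0.0111667)^36 − 1] / 0.0111667 = 125 × 44.013556 = 5,501.6945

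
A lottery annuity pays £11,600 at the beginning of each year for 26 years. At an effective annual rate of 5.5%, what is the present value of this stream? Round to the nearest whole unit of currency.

£167,202

PV = 11600 × [1 − (1+0.055)^(−26)] / 0.055 × (1+i) = 11600 × 14.413933 = 167,201.6188
(annuity-due: payments at period start, so ×(1+i).)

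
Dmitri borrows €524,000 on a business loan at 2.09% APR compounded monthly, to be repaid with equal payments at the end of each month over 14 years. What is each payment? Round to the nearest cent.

With 12 periods per year: i = 0.00174167, n = 168.
PMT = 524000 / ( [1 − (1+0.00174167)^(−168)] / 0.00174167 ) = 524000 / 145.544165 = 3,600.2817

€3,600.28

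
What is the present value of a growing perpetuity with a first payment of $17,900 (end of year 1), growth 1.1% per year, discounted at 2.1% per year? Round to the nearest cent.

PV = D₁/(r − g) = 17900/(0.021 − 0.011) = 1,790,000.0000

$1,790,000.00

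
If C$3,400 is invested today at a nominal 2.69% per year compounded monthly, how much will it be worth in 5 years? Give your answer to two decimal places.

C$3,888.89

With 12 periods per year: i = 0.00224167, n = 60.
3,400 × (1+0.00224167)^60 = 3,400 × 1.143792 = 3,888.8944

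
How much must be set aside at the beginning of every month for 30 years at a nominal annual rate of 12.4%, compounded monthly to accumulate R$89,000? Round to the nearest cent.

Periodic rate i = 0.124/12 = 0.0103333; n = 30 × 12 = 360 periods.
PMT = 89000 / ( [(1+0.0103333)^360 − 1] / 0.0103333 × (1+i) ) = 89000 / 3860.534278 = 23.0538

R$23.05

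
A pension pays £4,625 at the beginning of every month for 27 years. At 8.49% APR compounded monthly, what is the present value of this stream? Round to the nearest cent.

£591,282.12

i = 0.0849/12 = 0.007075 per month; n = 27·12 = 324.
PV = PMT · [1 − (1+i)^(−n)] / i × (1+i) = 4625 · 127.844783 = 591,282.1193
(annuity-due: payments at period start, so ×(1+i).)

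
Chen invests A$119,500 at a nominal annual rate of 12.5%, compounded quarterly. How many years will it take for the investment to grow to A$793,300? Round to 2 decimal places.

Periodic rate i = 0.125/4 = 0.03125.
(1+i)^n = 793300/119500 = 6.63849, so n = ln 6.63849 / ln 1.03125 = 61.5139 quarters
= 61.5139/4 years

15.38 years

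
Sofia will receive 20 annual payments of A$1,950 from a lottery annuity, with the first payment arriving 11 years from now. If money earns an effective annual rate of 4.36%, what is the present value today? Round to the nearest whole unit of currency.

A$16,757

Value one period before first payment (t=10): 1950 × [1 − (1+0.0436)^(−20)] / 0.0436 = 1950 × 13.167185 = 25,676.0105
Discount back 10 years: 25,676.0105 × (1+0.0436)^(−10) = 25,676.0105 × 0.652618 = 16,756.6362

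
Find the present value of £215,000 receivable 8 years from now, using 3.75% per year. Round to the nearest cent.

PV = 215,000 / (1 + 0.0375)^8 = 215,000 / 1.342471 = 160,152.4611

£160,152.46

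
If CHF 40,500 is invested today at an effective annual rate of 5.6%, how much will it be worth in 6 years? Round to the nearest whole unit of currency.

CHF 56,161

FV = 40,500 × (1 + 0.056)^6 = 56,161.4785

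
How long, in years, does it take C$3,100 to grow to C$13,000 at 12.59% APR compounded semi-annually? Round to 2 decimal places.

11.74 years

Periodic rate i = 0.1259/2 = 0.06295.
(1+i)^n = 13000/3100 = 4.19355, so n = ln 4.19355 / ln 1.06295 = 23.4823 half-years
= 23.4823/2 years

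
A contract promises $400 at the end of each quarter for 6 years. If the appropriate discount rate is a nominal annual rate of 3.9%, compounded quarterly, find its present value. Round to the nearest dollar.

i = 0.039/4 = 0.00975 per quarter; n = 6·4 = 24.
Annuity factor a(24|0.00975) = 21.306744; PV = 400 × 21.306744 = 8,522.6976

$8,523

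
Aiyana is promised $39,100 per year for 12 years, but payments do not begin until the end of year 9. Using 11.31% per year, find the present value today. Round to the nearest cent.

$106,149.87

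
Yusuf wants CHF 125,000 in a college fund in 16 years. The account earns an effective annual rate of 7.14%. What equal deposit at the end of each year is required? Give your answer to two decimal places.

CHF 4,430.21

FV-annuity factor = 28.215354; PMT = 125000 / 28.215354 = 4,430.2121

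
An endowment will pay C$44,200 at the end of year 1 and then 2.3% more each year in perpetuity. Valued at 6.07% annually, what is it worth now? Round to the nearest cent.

C$1,172,413.79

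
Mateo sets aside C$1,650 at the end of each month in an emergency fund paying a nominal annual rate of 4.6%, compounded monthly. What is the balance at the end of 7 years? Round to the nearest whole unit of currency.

i = 0.046/12 = 0.00383333 per month; n = 7·12 = 84.
FV = 1650 × [(1+0.00383333)^84 − 1] / 0.00383333 = 1650 × 98.878849 = 163,150.1012

C$163,150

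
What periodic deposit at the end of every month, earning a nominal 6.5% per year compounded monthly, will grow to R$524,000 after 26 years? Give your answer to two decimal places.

R$645.84

Periodic rate i = 0.065/12 = 0.00541667; n = 26 × 12 = 312 periods.
FV-annuity factor = 811.351528; PMT = 524000 / 811.351528 = 645.8360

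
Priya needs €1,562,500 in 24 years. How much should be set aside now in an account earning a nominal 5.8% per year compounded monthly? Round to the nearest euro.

Periodic rate i = 0.058/12 = 0.00483333; n = 24 × 12 = 288 periods.
PV = FV·(1+i)^(−n) = 1,562,500 × 0.249413 = 389,707.1584

€389,707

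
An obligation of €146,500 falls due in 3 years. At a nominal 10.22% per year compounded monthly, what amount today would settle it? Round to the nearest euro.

Periodic rate i = 0.1022/12 = 0.00851667; n = 3 × 12 = 36 periods.
PV = 146,500 / (1 + 0.00851667)^36 = 146,500 / 1.357034 = 107,955.9925

€107,956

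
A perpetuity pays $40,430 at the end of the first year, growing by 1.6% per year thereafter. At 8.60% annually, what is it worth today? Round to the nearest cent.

$577,571.43

PV = PMT / (i − g) = 40430 / (0.086 − 0.016) = 40430 / 0.070000 = 577,571.4286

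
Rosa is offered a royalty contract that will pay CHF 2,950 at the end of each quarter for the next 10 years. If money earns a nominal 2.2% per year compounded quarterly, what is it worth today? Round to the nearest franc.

CHF 105,662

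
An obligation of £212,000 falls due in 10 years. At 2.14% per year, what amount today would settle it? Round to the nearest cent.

PV = FV·(1+i)^(−n) = 212,000 × 0.809173 = 171,544.7083

£171,544.71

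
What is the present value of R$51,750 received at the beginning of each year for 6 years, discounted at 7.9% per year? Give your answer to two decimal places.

PV = 51750 × [1 − (1+0.079)^(−6)] / 0.079 × (1+i) = 51750 × 5.003255 = 258,918.4715
Payments are at the start of each period, so multiply by (1+i).

R$258,918.47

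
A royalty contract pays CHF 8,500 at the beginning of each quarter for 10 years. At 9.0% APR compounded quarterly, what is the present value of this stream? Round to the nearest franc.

CHF 227,654

Periodic rate i = 0.09/4 = 0.0225; n = 10 × 4 = 40 periods.
Annuity factor a(40|0.0225) × (1+i) = 26.782876; PV = 8500 × 26.782876 = 227,654.4499
(annuity-due: payments at period start, so ×(1+i).)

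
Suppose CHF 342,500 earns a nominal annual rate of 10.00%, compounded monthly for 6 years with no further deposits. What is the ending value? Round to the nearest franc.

CHF 622,526

Periodic rate i = 0.1/12 = 0.00833333; n = 6 × 12 = 72 periods.
FV = 342,500 × (1 + 0.00833333)^72 = 622,526.0410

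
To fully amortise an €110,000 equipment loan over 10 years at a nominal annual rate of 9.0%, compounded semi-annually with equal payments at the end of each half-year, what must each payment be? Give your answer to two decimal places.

Periodic rate i = 0.09/2 = 0.045; n = 10 × 2 = 20 periods.
Annuity-PV factor = 13.007936; PMT = 110000 / 13.007936 = 8,456.3759

€8,456.38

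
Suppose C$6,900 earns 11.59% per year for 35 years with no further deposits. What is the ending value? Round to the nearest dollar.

C$320,430

FV = 6,900 × (1 + 0.1159)^35 = 320,430.4695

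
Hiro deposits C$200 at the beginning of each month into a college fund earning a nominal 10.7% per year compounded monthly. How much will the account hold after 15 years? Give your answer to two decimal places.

i = 0.107/12 = 0.00891667 per month; n = 15·12 = 180.
Accumulation factor s(180|0.00891667) × (1+i) = 446.100619; FV = 200 × 446.100619 = 89,220.1237
(annuity-due: payments at period start, so ×(1+i).)

C$89,220.12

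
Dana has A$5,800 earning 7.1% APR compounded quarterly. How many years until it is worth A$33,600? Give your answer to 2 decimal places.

Periodic rate i = 0.071/4 = 0.01775.
(1+i)^n = 33600/5800 = 5.79310, so n = ln 5.79310 / ln 1.01775 = 99.8430 quarters
= 99.8430/4 years

24.96 years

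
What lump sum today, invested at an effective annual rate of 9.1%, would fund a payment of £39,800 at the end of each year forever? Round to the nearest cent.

£437,362.64

PV = PMT / i = 39800 / 0.091 = 437,362.6374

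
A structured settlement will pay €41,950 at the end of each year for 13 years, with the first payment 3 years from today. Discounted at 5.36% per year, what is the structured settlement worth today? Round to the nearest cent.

Value one period before first payment (t=2): 41950 × [1 − (1+0.0536)^(−13)] / 0.0536 = 41950 × 9.193249 = 385,656.7830
Discount back 2 years: 385,656.7830 × (1+0.0536)^(−2) = 385,656.7830 × 0.900842 = 347,415.7077

€347,415.71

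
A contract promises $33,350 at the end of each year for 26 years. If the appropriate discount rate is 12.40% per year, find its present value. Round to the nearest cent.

$256,076.53

Annuity factor a(26|0.124) = 7.678457; PV = 33350 × 7.678457 = 256,076.5292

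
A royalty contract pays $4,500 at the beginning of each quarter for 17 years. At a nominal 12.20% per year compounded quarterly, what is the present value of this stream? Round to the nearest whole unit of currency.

$132,331

i = 0.122/4 = 0.0305 per quarter; n = 17·4 = 68.
PV = PMT · [1 − (1+i)^(−n)] / i × (1+i) = 4500 · 29.406781 = 132,330.5157
(Beginning-of-period payments → annuity-due factor ×(1+i).)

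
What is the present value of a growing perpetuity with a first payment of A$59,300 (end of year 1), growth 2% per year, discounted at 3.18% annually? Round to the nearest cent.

PV = D₁/(r − g) = 59300/(0.0318 − 0.02) = 5,025,423.7288

A$5,025,423.73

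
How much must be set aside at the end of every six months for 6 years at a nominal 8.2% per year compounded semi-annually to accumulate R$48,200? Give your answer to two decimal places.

R$3,189.46

i = 0.082/2 = 0.041 per half-year; n = 6·2 = 12.
PMT = 48200 / ( [(1+0.041)^12 − 1] / 0.041 ) = 48200 / 15.112285 = 3,189.4582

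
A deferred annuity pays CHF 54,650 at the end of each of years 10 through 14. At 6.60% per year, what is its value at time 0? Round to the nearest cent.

CHF 127,422.52

PV at t=9 (ordinary 5-year annuity): 54650 × a(5|0.066) = 54650 × 4.144488 = 226,496.2647
PV₀ = 226,496.2647 / (1+0.066)^9 = 226,496.2647 / 1.777521 = 127,422.5236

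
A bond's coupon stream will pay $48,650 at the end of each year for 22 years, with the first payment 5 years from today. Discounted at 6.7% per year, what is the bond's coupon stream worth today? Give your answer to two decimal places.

$425,706.00

PV at t=4 (ordinary 22-year annuity): 48650 × a(22|0.067) = 48650 × 11.341869 = 551,781.9027
Discount back 4 years: 551,781.9027 × (1+0.067)^(−4) = 551,781.9027 × 0.771511 = 425,706.0034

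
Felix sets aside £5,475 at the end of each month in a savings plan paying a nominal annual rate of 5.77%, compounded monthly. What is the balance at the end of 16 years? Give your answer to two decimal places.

With 12 periods per year: i = 0.00480833, n = 192.
FV = 5475 × [(1+0.00480833)^192 − 1] / 0.00480833 = 5475 × 314.406176 = 1,721,373.8125

£1,721,373.81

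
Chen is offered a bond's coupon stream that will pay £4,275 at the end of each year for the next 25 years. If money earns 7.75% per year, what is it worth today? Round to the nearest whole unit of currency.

£46,626

PV = 4275 × [1 − (1+0.0775)^(−25)] / 0.0775 = 4275 × 10.906740 = 46,626.3115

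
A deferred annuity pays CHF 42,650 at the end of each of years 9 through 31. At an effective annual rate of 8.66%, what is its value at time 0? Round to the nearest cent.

CHF 215,903.48

Value one period before first payment (t=8): 42650 × [1 − (1+0.0866)^(−23)] / 0.0866 = 42650 × 9.837805 = 419,582.3915
PV₀ = 419,582.3915 / (1+0.0866)^8 = 419,582.3915 / 1.943379 = 215,903.4829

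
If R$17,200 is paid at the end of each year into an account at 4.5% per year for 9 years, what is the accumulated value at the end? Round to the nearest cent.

Accumulation factor s(9|0.045) = 10.802114; FV = 17200 × 10.802114 = 185,796.3648

R$185,796.36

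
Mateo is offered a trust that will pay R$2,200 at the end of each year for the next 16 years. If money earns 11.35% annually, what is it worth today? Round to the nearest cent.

Annuity factor a(16|0.1135) = 7.233105; PV = 2200 × 7.233105 = 15,912.8300

R$15,912.83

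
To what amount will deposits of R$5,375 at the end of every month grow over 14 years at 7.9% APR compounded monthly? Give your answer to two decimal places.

R$1,642,145.79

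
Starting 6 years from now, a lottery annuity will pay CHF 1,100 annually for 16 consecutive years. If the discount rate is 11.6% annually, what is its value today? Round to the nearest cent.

PV at t=5 (ordinary 16-year annuity): 1100 × a(16|0.116) = 1100 × 7.131620 = 7,844.7824
PV₀ = 7,844.7824 / (1+0.116)^5 = 7,844.7824 / 1.731095 = 4,531.6873

CHF 4,531.69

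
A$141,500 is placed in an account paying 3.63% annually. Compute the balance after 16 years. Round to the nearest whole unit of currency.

A$250,337

141,500 × (1+0.0363)^16 = 141,500 × 1.769163 = 250,336.6351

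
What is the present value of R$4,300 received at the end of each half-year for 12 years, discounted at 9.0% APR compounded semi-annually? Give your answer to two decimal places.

i = 0.09/2 = 0.045 per half-year; n = 12·2 = 24.
Annuity factor a(24|0.045) = 14.495478; PV = 4300 × 14.495478 = 62,330.5570

R$62,330.56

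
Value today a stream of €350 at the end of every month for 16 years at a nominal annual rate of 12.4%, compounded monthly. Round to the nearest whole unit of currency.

€29,165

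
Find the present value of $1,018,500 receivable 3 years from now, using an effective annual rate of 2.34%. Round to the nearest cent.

$950,221.37

Discount factor = (1+0.0234)^(−3) = 0.932962; PV = 1,018,500 × 0.932962 = 950,221.3747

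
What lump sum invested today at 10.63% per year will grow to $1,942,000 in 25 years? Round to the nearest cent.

PV = FV·(1+i)^(−n) = 1,942,000 × 0.080016 = 155,391.1983

$155,391.20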